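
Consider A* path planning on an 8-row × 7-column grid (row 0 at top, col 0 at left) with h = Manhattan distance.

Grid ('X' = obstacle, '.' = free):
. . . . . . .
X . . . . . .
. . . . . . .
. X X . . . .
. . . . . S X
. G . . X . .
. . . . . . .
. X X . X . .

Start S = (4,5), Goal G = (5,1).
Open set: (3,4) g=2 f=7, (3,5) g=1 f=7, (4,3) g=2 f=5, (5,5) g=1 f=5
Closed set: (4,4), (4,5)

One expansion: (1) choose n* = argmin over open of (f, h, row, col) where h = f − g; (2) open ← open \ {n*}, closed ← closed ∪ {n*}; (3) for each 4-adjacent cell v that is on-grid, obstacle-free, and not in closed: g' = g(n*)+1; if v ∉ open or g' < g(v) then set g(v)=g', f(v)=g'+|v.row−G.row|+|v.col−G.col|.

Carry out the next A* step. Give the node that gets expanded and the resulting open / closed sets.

step 1: expand (4,3) (f=5, h=3) → closed; open now [(3,3) g=3 f=7, (3,4) g=2 f=7, (3,5) g=1 f=7, (4,2) g=3 f=5, (5,3) g=3 f=5, (5,5) g=1 f=5]

expanded=(4,3); open=[(3,3) g=3 f=7, (3,4) g=2 f=7, (3,5) g=1 f=7, (4,2) g=3 f=5, (5,3) g=3 f=5, (5,5) g=1 f=5]; closed=[(4,3), (4,4), (4,5)]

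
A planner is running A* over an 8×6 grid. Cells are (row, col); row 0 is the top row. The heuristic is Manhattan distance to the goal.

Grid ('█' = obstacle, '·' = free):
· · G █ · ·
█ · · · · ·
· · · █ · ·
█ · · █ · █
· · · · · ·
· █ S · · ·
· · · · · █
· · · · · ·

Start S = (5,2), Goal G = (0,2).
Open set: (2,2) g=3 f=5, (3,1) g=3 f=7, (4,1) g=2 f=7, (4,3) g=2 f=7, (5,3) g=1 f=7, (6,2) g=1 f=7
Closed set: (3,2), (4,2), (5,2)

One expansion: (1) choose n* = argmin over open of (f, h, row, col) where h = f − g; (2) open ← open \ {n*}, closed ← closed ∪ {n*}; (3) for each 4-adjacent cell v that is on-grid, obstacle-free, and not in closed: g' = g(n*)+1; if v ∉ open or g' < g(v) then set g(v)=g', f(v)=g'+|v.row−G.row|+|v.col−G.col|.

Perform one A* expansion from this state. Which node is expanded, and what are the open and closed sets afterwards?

expanded=(2,2); open=[(1,2) g=4 f=5, (2,1) g=4 f=7, (3,1) g=3 f=7, (4,1) g=2 f=7, (4,3) g=2 f=7, (5,3) g=1 f=7, (6,2) g=1 f=7]; closed=[(2,2), (3,2), (4,2), (5,2)]

step 1: expand (2,2) (f=5, h=2) → closed; open now [(1,2) g=4 f=5, (2,1) g=4 f=7, (3,1) g=3 f=7, (4,1) g=2 f=7, (4,3) g=2 f=7, (5,3) g=1 f=7, (6,2) g=1 f=7]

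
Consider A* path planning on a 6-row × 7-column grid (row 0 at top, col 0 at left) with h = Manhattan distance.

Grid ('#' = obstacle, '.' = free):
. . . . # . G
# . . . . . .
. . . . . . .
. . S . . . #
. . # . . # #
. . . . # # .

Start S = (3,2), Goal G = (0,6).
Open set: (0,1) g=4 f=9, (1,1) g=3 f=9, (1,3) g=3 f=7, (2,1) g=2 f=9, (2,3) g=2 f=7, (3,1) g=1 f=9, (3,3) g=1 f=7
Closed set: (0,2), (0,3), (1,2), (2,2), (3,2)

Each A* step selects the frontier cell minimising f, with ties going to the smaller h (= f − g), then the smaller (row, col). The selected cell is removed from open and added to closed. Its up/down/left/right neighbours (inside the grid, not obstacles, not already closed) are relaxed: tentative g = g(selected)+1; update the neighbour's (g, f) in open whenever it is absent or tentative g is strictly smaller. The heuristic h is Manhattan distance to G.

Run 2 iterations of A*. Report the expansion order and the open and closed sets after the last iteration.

order=[(1,3) → (1,4)]; open=[(0,1) g=4 f=9, (1,1) g=3 f=9, (1,5) g=5 f=7, (2,1) g=2 f=9, (2,3) g=2 f=7, (2,4) g=5 f=9, (3,1) g=1 f=9, (3,3) g=1 f=7]; closed=[(0,2), (0,3), (1,2), (1,3), (1,4), (2,2), (3,2)]

step 1: expand (1,3) (f=7, h=4) → closed; open now [(0,1) g=4 f=9, (1,1) g=3 f=9, (1,4) g=4 f=7, (2,1) g=2 f=9, (2,3) g=2 f=7, (3,1) g=1 f=9, (3,3) g=1 f=7]
step 2: expand (1,4) (f=7, h=3) → closed; open now [(0,1) g=4 f=9, (1,1) g=3 f=9, (1,5) g=5 f=7, (2,1) g=2 f=9, (2,3) g=2 f=7, (2,4) g=5 f=9, (3,1) g=1 f=9, (3,3) g=1 f=7]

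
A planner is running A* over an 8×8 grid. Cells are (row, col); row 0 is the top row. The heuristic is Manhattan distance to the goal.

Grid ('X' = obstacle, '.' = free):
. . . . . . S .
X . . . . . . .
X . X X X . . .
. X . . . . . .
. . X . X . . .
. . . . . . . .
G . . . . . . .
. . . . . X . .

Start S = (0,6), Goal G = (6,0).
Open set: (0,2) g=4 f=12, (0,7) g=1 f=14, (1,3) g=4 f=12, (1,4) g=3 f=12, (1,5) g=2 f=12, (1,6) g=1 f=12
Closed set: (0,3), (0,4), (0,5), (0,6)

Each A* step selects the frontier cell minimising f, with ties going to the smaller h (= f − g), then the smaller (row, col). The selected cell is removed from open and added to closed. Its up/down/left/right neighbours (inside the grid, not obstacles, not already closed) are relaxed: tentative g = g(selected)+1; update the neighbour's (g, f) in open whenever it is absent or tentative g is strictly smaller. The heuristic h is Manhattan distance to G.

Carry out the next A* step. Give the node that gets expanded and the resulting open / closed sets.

step 1: expand (0,2) (f=12, h=8) → closed; open now [(0,1) g=5 f=12, (0,7) g=1 f=14, (1,2) g=5 f=12, (1,3) g=4 f=12, (1,4) g=3 f=12, (1,5) g=2 f=12, (1,6) g=1 f=12]

expanded=(0,2); open=[(0,1) g=5 f=12, (0,7) g=1 f=14, (1,2) g=5 f=12, (1,3) g=4 f=12, (1,4) g=3 f=12, (1,5) g=2 f=12, (1,6) g=1 f=12]; closed=[(0,2), (0,3), (0,4), (0,5), (0,6)]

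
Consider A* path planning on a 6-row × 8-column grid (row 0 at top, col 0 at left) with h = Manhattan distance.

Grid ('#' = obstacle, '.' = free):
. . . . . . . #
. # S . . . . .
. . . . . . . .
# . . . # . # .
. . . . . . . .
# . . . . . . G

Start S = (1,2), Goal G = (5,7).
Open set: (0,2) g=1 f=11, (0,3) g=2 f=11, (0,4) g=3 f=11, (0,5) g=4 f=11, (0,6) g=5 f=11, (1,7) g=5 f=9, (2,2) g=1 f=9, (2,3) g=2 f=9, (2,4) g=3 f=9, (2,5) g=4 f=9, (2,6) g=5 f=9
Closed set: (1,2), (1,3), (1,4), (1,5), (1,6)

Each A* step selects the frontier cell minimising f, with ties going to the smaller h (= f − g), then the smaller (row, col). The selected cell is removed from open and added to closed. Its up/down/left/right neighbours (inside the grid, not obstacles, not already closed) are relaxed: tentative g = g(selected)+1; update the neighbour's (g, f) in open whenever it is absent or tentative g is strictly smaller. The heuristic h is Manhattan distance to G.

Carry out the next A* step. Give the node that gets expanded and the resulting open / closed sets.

step 1: expand (1,7) (f=9, h=4) → closed; open now [(0,2) g=1 f=11, (0,3) g=2 f=11, (0,4) g=3 f=11, (0,5) g=4 f=11, (0,6) g=5 f=11, (2,2) g=1 f=9, (2,3) g=2 f=9, (2,4) g=3 f=9, (2,5) g=4 f=9, (2,6) g=5 f=9, (2,7) g=6 f=9]

expanded=(1,7); open=[(0,2) g=1 f=11, (0,3) g=2 f=11, (0,4) g=3 f=11, (0,5) g=4 f=11, (0,6) g=5 f=11, (2,2) g=1 f=9, (2,3) g=2 f=9, (2,4) g=3 f=9, (2,5) g=4 f=9, (2,6) g=5 f=9, (2,7) g=6 f=9]; closed=[(1,2), (1,3), (1,4), (1,5), (1,6), (1,7)]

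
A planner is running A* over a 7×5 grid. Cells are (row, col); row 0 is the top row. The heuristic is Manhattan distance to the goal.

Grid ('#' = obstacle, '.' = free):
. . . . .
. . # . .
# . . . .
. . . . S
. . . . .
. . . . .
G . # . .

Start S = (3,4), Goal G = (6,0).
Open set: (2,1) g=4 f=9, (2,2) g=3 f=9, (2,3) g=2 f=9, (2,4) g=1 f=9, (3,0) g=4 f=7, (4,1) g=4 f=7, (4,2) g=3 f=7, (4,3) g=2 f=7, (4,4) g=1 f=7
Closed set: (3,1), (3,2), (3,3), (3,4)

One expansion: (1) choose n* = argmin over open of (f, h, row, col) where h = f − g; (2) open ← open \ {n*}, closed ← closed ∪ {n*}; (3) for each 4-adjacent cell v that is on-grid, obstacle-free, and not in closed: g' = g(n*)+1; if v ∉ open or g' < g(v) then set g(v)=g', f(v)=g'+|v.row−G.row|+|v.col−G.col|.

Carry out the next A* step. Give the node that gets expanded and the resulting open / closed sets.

step 1: expand (3,0) (f=7, h=3) → closed; open now [(2,1) g=4 f=9, (2,2) g=3 f=9, (2,3) g=2 f=9, (2,4) g=1 f=9, (4,0) g=5 f=7, (4,1) g=4 f=7, (4,2) g=3 f=7, (4,3) g=2 f=7, (4,4) g=1 f=7]

expanded=(3,0); open=[(2,1) g=4 f=9, (2,2) g=3 f=9, (2,3) g=2 f=9, (2,4) g=1 f=9, (4,0) g=5 f=7, (4,1) g=4 f=7, (4,2) g=3 f=7, (4,3) g=2 f=7, (4,4) g=1 f=7]; closed=[(3,0), (3,1), (3,2), (3,3), (3,4)]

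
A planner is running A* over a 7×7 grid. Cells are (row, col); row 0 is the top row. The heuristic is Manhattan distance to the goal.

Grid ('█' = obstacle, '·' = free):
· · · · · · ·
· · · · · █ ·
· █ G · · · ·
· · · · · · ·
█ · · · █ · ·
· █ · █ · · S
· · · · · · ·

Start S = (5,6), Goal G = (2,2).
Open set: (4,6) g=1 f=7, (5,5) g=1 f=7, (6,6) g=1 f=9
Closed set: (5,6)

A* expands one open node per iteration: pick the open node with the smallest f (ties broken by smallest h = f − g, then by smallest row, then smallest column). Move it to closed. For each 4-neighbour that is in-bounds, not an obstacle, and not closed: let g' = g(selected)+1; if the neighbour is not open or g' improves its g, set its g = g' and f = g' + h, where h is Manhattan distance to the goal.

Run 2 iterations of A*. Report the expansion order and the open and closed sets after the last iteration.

order=[(4,6) → (3,6)]; open=[(2,6) g=3 f=7, (3,5) g=3 f=7, (4,5) g=2 f=7, (5,5) g=1 f=7, (6,6) g=1 f=9]; closed=[(3,6), (4,6), (5,6)]

step 1: expand (4,6) (f=7, h=6) → closed; open now [(3,6) g=2 f=7, (4,5) g=2 f=7, (5,5) g=1 f=7, (6,6) g=1 f=9]
step 2: expand (3,6) (f=7, h=5) → closed; open now [(2,6) g=3 f=7, (3,5) g=3 f=7, (4,5) g=2 f=7, (5,5) g=1 f=7, (6,6) g=1 f=9]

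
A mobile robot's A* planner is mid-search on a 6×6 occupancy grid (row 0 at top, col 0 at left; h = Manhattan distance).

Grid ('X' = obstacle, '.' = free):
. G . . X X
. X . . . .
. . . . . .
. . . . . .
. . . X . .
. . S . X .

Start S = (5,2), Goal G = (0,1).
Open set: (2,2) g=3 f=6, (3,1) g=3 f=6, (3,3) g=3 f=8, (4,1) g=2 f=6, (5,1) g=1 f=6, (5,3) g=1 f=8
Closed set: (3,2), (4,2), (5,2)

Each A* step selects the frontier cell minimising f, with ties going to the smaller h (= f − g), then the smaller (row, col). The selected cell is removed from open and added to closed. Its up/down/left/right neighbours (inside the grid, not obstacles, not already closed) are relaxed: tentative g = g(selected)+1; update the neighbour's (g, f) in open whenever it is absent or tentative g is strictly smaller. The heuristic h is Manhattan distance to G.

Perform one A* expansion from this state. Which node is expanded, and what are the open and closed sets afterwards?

expanded=(2,2); open=[(1,2) g=4 f=6, (2,1) g=4 f=6, (2,3) g=4 f=8, (3,1) g=3 f=6, (3,3) g=3 f=8, (4,1) g=2 f=6, (5,1) g=1 f=6, (5,3) g=1 f=8]; closed=[(2,2), (3,2), (4,2), (5,2)]

step 1: expand (2,2) (f=6, h=3) → closed; open now [(1,2) g=4 f=6, (2,1) g=4 f=6, (2,3) g=4 f=8, (3,1) g=3 f=6, (3,3) g=3 f=8, (4,1) g=2 f=6, (5,1) g=1 f=6, (5,3) g=1 f=8]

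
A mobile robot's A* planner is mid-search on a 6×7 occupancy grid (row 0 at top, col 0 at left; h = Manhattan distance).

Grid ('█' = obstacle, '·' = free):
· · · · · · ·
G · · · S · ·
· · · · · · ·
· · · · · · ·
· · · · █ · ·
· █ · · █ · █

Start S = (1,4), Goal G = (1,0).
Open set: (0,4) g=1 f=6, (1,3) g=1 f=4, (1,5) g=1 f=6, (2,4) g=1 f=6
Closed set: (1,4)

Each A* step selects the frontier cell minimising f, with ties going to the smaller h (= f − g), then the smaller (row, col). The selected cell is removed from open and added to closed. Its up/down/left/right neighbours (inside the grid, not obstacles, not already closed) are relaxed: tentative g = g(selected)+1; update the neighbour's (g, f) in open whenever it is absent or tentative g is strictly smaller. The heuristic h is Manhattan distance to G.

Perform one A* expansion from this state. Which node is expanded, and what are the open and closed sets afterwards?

step 1: expand (1,3) (f=4, h=3) → closed; open now [(0,3) g=2 f=6, (0,4) g=1 f=6, (1,2) g=2 f=4, (1,5) g=1 f=6, (2,3) g=2 f=6, (2,4) g=1 f=6]

expanded=(1,3); open=[(0,3) g=2 f=6, (0,4) g=1 f=6, (1,2) g=2 f=4, (1,5) g=1 f=6, (2,3) g=2 f=6, (2,4) g=1 f=6]; closed=[(1,3), (1,4)]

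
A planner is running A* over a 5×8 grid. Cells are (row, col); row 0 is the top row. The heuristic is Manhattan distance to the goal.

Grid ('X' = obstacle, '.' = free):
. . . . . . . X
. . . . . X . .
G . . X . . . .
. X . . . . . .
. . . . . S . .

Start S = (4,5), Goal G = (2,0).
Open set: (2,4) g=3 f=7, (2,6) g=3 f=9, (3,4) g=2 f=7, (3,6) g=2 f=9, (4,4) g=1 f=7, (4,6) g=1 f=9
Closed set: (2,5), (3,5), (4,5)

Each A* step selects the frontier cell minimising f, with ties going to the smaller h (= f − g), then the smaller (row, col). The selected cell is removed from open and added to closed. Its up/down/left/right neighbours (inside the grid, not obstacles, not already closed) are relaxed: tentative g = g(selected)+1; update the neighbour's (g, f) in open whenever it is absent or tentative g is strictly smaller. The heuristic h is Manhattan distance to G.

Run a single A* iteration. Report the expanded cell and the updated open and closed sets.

expanded=(2,4); open=[(1,4) g=4 f=9, (2,6) g=3 f=9, (3,4) g=2 f=7, (3,6) g=2 f=9, (4,4) g=1 f=7, (4,6) g=1 f=9]; closed=[(2,4), (2,5), (3,5), (4,5)]

step 1: expand (2,4) (f=7, h=4) → closed; open now [(1,4) g=4 f=9, (2,6) g=3 f=9, (3,4) g=2 f=7, (3,6) g=2 f=9, (4,4) g=1 f=7, (4,6) g=1 f=9]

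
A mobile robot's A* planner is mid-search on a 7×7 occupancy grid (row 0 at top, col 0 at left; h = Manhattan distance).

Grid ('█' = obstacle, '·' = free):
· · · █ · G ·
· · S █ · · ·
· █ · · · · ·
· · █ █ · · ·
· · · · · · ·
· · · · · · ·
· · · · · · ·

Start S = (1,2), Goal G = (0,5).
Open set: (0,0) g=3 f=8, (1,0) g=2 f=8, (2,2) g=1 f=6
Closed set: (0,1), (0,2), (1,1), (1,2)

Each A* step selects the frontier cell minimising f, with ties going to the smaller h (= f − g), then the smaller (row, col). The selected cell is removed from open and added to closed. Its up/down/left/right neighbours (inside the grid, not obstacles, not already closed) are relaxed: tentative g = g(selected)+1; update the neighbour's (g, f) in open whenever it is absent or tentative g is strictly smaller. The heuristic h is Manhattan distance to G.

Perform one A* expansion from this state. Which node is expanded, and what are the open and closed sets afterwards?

expanded=(2,2); open=[(0,0) g=3 f=8, (1,0) g=2 f=8, (2,3) g=2 f=6]; closed=[(0,1), (0,2), (1,1), (1,2), (2,2)]

step 1: expand (2,2) (f=6, h=5) → closed; open now [(0,0) g=3 f=8, (1,0) g=2 f=8, (2,3) g=2 f=6]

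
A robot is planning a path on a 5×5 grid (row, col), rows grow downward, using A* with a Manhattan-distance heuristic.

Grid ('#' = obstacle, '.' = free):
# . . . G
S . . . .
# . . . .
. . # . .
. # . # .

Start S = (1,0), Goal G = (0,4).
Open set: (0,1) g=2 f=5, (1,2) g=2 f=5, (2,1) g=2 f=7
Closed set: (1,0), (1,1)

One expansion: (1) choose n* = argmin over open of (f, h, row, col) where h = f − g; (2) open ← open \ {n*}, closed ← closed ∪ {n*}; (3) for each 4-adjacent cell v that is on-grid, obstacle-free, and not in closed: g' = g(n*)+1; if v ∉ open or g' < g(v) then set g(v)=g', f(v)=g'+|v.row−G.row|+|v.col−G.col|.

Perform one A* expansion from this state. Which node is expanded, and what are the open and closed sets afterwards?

step 1: expand (0,1) (f=5, h=3) → closed; open now [(0,2) g=3 f=5, (1,2) g=2 f=5, (2,1) g=2 f=7]

expanded=(0,1); open=[(0,2) g=3 f=5, (1,2) g=2 f=5, (2,1) g=2 f=7]; closed=[(0,1), (1,0), (1,1)]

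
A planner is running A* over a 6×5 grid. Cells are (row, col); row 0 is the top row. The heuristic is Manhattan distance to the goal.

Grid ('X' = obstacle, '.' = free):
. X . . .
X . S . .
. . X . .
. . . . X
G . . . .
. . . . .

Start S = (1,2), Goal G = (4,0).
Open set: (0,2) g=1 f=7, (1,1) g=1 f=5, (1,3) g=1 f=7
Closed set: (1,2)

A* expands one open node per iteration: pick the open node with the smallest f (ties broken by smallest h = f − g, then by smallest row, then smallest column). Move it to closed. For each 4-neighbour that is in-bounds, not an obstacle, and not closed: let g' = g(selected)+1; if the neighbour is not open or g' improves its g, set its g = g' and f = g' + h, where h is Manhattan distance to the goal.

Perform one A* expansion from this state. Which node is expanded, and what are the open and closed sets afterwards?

step 1: expand (1,1) (f=5, h=4) → closed; open now [(0,2) g=1 f=7, (1,3) g=1 f=7, (2,1) g=2 f=5]

expanded=(1,1); open=[(0,2) g=1 f=7, (1,3) g=1 f=7, (2,1) g=2 f=5]; closed=[(1,1), (1,2)]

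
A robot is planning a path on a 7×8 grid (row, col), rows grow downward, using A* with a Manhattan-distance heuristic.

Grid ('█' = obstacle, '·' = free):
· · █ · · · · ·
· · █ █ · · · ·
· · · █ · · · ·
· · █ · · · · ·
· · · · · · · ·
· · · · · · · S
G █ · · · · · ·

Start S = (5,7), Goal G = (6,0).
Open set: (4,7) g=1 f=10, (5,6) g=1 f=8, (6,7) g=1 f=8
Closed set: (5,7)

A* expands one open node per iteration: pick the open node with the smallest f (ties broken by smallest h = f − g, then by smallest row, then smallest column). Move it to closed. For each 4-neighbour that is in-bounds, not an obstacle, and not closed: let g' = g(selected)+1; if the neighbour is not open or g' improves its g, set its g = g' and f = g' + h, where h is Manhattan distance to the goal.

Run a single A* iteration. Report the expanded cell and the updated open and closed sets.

expanded=(5,6); open=[(4,6) g=2 f=10, (4,7) g=1 f=10, (5,5) g=2 f=8, (6,6) g=2 f=8, (6,7) g=1 f=8]; closed=[(5,6), (5,7)]

step 1: expand (5,6) (f=8, h=7) → closed; open now [(4,6) g=2 f=10, (4,7) g=1 f=10, (5,5) g=2 f=8, (6,6) g=2 f=8, (6,7) g=1 f=8]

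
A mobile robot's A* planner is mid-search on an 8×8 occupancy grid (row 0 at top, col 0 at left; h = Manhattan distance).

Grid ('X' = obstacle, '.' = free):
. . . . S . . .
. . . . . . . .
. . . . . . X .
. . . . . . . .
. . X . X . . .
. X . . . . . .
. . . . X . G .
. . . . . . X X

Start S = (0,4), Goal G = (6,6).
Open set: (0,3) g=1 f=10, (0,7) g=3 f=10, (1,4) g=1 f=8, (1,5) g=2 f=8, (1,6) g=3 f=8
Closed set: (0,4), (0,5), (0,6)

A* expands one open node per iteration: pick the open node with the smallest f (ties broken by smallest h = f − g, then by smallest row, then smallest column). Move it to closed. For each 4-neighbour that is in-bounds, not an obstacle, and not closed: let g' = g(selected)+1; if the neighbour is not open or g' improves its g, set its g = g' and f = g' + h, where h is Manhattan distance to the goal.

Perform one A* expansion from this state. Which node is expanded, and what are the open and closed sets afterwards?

expanded=(1,6); open=[(0,3) g=1 f=10, (0,7) g=3 f=10, (1,4) g=1 f=8, (1,5) g=2 f=8, (1,7) g=4 f=10]; closed=[(0,4), (0,5), (0,6), (1,6)]

step 1: expand (1,6) (f=8, h=5) → closed; open now [(0,3) g=1 f=10, (0,7) g=3 f=10, (1,4) g=1 f=8, (1,5) g=2 f=8, (1,7) g=4 f=10]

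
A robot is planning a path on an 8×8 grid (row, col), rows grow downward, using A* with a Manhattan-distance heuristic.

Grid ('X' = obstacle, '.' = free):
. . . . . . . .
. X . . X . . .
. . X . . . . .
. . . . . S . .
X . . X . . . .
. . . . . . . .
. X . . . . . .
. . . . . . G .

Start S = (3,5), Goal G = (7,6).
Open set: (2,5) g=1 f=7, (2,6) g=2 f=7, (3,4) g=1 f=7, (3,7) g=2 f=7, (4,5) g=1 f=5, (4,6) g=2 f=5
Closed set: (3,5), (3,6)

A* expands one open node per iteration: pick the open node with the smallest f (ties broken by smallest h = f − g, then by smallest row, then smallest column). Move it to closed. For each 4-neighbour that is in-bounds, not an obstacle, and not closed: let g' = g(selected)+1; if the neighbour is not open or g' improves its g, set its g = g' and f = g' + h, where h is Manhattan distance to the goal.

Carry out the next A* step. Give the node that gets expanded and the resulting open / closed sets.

step 1: expand (4,6) (f=5, h=3) → closed; open now [(2,5) g=1 f=7, (2,6) g=2 f=7, (3,4) g=1 f=7, (3,7) g=2 f=7, (4,5) g=1 f=5, (4,7) g=3 f=7, (5,6) g=3 f=5]

expanded=(4,6); open=[(2,5) g=1 f=7, (2,6) g=2 f=7, (3,4) g=1 f=7, (3,7) g=2 f=7, (4,5) g=1 f=5, (4,7) g=3 f=7, (5,6) g=3 f=5]; closed=[(3,5), (3,6), (4,6)]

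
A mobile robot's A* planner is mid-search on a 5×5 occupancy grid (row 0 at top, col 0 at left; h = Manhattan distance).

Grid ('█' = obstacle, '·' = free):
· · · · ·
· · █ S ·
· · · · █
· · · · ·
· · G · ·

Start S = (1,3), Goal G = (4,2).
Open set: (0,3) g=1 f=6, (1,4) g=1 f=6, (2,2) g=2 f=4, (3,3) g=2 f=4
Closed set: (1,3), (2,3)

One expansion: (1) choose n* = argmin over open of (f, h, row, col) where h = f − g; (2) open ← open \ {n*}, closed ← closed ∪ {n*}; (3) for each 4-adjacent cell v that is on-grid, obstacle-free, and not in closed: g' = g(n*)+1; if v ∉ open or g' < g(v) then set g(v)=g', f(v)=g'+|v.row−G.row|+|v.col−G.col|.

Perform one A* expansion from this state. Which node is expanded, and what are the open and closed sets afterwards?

expanded=(2,2); open=[(0,3) g=1 f=6, (1,4) g=1 f=6, (2,1) g=3 f=6, (3,2) g=3 f=4, (3,3) g=2 f=4]; closed=[(1,3), (2,2), (2,3)]

step 1: expand (2,2) (f=4, h=2) → closed; open now [(0,3) g=1 f=6, (1,4) g=1 f=6, (2,1) g=3 f=6, (3,2) g=3 f=4, (3,3) g=2 f=4]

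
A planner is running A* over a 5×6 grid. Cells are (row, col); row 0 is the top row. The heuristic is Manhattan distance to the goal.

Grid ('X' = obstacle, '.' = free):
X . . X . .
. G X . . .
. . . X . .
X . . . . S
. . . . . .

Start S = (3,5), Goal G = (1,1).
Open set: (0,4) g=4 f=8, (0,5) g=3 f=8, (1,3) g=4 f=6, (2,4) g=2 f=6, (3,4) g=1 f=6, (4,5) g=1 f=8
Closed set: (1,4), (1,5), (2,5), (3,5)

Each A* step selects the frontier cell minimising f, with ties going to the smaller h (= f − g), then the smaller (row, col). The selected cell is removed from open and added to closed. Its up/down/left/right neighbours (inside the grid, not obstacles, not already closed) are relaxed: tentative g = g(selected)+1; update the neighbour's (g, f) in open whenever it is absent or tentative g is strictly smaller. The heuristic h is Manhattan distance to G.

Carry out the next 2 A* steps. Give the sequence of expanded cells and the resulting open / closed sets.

step 1: expand (1,3) (f=6, h=2) → closed; open now [(0,4) g=4 f=8, (0,5) g=3 f=8, (2,4) g=2 f=6, (3,4) g=1 f=6, (4,5) g=1 f=8]
step 2: expand (2,4) (f=6, h=4) → closed; open now [(0,4) g=4 f=8, (0,5) g=3 f=8, (3,4) g=1 f=6, (4,5) g=1 f=8]

order=[(1,3) → (2,4)]; open=[(0,4) g=4 f=8, (0,5) g=3 f=8, (3,4) g=1 f=6, (4,5) g=1 f=8]; closed=[(1,3), (1,4), (1,5), (2,4), (2,5), (3,5)]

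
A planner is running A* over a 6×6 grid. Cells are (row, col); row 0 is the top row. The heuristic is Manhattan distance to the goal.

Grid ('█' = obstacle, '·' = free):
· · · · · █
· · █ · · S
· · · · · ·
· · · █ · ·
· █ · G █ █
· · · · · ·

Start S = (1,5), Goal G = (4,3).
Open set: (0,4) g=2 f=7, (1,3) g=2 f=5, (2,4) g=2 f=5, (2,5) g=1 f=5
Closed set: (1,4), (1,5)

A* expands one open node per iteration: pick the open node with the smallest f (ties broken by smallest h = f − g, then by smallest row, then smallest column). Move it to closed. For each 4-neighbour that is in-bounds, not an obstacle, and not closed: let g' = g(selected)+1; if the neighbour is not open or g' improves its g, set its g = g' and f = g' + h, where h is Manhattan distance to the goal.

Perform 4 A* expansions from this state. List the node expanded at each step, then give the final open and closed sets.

order=[(1,3) → (2,3) → (2,4) → (3,4)]; open=[(0,3) g=3 f=7, (0,4) g=2 f=7, (2,2) g=4 f=7, (2,5) g=1 f=5, (3,5) g=4 f=7]; closed=[(1,3), (1,4), (1,5), (2,3), (2,4), (3,4)]

step 1: expand (1,3) (f=5, h=3) → closed; open now [(0,3) g=3 f=7, (0,4) g=2 f=7, (2,3) g=3 f=5, (2,4) g=2 f=5, (2,5) g=1 f=5]
step 2: expand (2,3) (f=5, h=2) → closed; open now [(0,3) g=3 f=7, (0,4) g=2 f=7, (2,2) g=4 f=7, (2,4) g=2 f=5, (2,5) g=1 f=5]
step 3: expand (2,4) (f=5, h=3) → closed; open now [(0,3) g=3 f=7, (0,4) g=2 f=7, (2,2) g=4 f=7, (2,5) g=1 f=5, (3,4) g=3 f=5]
step 4: expand (3,4) (f=5, h=2) → closed; open now [(0,3) g=3 f=7, (0,4) g=2 f=7, (2,2) g=4 f=7, (2,5) g=1 f=5, (3,5) g=4 f=7]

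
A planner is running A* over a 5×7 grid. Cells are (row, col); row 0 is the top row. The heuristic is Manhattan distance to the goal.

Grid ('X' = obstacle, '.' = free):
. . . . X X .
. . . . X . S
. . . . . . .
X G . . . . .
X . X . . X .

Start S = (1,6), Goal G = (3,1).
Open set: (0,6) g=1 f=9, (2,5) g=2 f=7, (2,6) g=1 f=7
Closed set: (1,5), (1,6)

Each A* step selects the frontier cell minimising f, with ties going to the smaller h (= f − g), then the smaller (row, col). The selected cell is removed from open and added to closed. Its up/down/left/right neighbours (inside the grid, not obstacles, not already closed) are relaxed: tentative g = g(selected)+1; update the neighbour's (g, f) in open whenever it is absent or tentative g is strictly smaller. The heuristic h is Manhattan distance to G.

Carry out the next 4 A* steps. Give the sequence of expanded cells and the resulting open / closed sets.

order=[(2,5) → (2,4) → (2,3) → (2,2)]; open=[(0,6) g=1 f=9, (1,2) g=6 f=9, (1,3) g=5 f=9, (2,1) g=6 f=7, (2,6) g=1 f=7, (3,2) g=6 f=7, (3,3) g=5 f=7, (3,4) g=4 f=7, (3,5) g=3 f=7]; closed=[(1,5), (1,6), (2,2), (2,3), (2,4), (2,5)]

step 1: expand (2,5) (f=7, h=5) → closed; open now [(0,6) g=1 f=9, (2,4) g=3 f=7, (2,6) g=1 f=7, (3,5) g=3 f=7]
step 2: expand (2,4) (f=7, h=4) → closed; open now [(0,6) g=1 f=9, (2,3) g=4 f=7, (2,6) g=1 f=7, (3,4) g=4 f=7, (3,5) g=3 f=7]
step 3: expand (2,3) (f=7, h=3) → closed; open now [(0,6) g=1 f=9, (1,3) g=5 f=9, (2,2) g=5 f=7, (2,6) g=1 f=7, (3,3) g=5 f=7, (3,4) g=4 f=7, (3,5) g=3 f=7]
step 4: expand (2,2) (f=7, h=2) → closed; open now [(0,6) g=1 f=9, (1,2) g=6 f=9, (1,3) g=5 f=9, (2,1) g=6 f=7, (2,6) g=1 f=7, (3,2) g=6 f=7, (3,3) g=5 f=7, (3,4) g=4 f=7, (3,5) g=3 f=7]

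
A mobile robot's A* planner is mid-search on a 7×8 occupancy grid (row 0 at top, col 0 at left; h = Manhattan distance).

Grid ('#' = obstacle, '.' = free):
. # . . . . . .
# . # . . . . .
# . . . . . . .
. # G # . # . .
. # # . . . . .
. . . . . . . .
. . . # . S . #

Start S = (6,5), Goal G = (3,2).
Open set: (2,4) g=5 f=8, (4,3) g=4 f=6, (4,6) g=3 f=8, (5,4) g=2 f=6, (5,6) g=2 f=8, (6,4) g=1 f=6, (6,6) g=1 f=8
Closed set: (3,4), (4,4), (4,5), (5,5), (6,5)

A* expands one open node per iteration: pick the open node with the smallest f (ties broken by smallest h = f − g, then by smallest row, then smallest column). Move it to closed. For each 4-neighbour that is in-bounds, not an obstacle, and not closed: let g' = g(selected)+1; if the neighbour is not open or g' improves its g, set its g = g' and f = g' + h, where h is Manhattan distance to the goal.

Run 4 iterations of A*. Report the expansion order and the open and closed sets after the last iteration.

step 1: expand (4,3) (f=6, h=2) → closed; open now [(2,4) g=5 f=8, (4,6) g=3 f=8, (5,3) g=5 f=8, (5,4) g=2 f=6, (5,6) g=2 f=8, (6,4) g=1 f=6, (6,6) g=1 f=8]
step 2: expand (5,4) (f=6, h=4) → closed; open now [(2,4) g=5 f=8, (4,6) g=3 f=8, (5,3) g=3 f=6, (5,6) g=2 f=8, (6,4) g=1 f=6, (6,6) g=1 f=8]
step 3: expand (5,3) (f=6, h=3) → closed; open now [(2,4) g=5 f=8, (4,6) g=3 f=8, (5,2) g=4 f=6, (5,6) g=2 f=8, (6,4) g=1 f=6, (6,6) g=1 f=8]
step 4: expand (5,2) (f=6, h=2) → closed; open now [(2,4) g=5 f=8, (4,6) g=3 f=8, (5,1) g=5 f=8, (5,6) g=2 f=8, (6,2) g=5 f=8, (6,4) g=1 f=6, (6,6) g=1 f=8]

order=[(4,3) → (5,4) → (5,3) → (5,2)]; open=[(2,4) g=5 f=8, (4,6) g=3 f=8, (5,1) g=5 f=8, (5,6) g=2 f=8, (6,2) g=5 f=8, (6,4) g=1 f=6, (6,6) g=1 f=8]; closed=[(3,4), (4,3), (4,4), (4,5), (5,2), (5,3), (5,4), (5,5), (6,5)]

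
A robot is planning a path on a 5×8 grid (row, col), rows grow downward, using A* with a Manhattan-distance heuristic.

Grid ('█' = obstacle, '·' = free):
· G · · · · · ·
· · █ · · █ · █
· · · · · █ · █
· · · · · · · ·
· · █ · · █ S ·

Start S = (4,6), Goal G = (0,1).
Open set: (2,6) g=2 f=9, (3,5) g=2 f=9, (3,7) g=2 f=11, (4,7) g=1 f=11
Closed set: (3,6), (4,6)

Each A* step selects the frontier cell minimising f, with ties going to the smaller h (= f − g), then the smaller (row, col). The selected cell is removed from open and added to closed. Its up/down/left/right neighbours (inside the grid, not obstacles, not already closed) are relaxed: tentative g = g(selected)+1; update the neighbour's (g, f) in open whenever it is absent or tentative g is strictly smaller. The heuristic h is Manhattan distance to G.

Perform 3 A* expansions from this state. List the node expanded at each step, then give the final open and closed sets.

order=[(2,6) → (1,6) → (0,6)]; open=[(0,5) g=5 f=9, (0,7) g=5 f=11, (3,5) g=2 f=9, (3,7) g=2 f=11, (4,7) g=1 f=11]; closed=[(0,6), (1,6), (2,6), (3,6), (4,6)]

step 1: expand (2,6) (f=9, h=7) → closed; open now [(1,6) g=3 f=9, (3,5) g=2 f=9, (3,7) g=2 f=11, (4,7) g=1 f=11]
step 2: expand (1,6) (f=9, h=6) → closed; open now [(0,6) g=4 f=9, (3,5) g=2 f=9, (3,7) g=2 f=11, (4,7) g=1 f=11]
step 3: expand (0,6) (f=9, h=5) → closed; open now [(0,5) g=5 f=9, (0,7) g=5 f=11, (3,5) g=2 f=9, (3,7) g=2 f=11, (4,7) g=1 f=11]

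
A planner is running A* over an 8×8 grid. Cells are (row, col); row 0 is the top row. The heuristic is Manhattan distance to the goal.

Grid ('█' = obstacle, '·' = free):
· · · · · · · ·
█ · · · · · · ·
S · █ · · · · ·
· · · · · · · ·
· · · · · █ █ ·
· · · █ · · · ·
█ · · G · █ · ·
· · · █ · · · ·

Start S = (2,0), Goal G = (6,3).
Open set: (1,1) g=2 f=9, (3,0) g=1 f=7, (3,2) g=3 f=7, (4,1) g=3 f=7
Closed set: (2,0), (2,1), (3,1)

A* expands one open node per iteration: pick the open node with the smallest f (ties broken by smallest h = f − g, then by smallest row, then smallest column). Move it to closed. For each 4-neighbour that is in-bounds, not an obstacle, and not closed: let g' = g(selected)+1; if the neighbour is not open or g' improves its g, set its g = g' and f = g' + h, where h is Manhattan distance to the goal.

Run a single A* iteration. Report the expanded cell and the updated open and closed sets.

step 1: expand (3,2) (f=7, h=4) → closed; open now [(1,1) g=2 f=9, (3,0) g=1 f=7, (3,3) g=4 f=7, (4,1) g=3 f=7, (4,2) g=4 f=7]

expanded=(3,2); open=[(1,1) g=2 f=9, (3,0) g=1 f=7, (3,3) g=4 f=7, (4,1) g=3 f=7, (4,2) g=4 f=7]; closed=[(2,0), (2,1), (3,1), (3,2)]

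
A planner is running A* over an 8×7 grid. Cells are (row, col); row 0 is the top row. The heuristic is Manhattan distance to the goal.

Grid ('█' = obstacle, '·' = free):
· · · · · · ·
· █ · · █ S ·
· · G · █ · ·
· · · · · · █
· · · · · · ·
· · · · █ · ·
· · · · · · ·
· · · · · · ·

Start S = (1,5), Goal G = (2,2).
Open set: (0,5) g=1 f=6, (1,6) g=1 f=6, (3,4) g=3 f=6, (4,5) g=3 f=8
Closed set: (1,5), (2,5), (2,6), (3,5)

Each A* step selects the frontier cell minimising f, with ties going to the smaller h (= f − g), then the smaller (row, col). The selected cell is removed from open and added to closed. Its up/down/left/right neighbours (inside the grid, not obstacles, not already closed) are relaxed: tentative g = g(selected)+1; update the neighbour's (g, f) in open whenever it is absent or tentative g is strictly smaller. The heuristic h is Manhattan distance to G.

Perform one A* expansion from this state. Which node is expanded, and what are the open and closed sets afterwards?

expanded=(3,4); open=[(0,5) g=1 f=6, (1,6) g=1 f=6, (3,3) g=4 f=6, (4,4) g=4 f=8, (4,5) g=3 f=8]; closed=[(1,5), (2,5), (2,6), (3,4), (3,5)]

step 1: expand (3,4) (f=6, h=3) → closed; open now [(0,5) g=1 f=6, (1,6) g=1 f=6, (3,3) g=4 f=6, (4,4) g=4 f=8, (4,5) g=3 f=8]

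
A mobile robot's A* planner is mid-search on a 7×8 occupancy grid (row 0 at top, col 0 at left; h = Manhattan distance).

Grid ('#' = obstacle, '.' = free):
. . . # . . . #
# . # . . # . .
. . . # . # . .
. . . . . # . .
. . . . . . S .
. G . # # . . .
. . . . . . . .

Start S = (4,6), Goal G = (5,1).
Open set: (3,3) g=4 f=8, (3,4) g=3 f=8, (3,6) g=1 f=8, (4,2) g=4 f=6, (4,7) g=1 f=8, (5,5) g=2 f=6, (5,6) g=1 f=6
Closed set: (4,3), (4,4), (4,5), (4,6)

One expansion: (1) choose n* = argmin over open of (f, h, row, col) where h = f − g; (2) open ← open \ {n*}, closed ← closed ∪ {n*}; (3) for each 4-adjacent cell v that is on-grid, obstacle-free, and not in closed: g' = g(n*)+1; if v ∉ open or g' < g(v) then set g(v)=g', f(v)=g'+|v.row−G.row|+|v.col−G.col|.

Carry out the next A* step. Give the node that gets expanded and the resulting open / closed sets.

expanded=(4,2); open=[(3,2) g=5 f=8, (3,3) g=4 f=8, (3,4) g=3 f=8, (3,6) g=1 f=8, (4,1) g=5 f=6, (4,7) g=1 f=8, (5,2) g=5 f=6, (5,5) g=2 f=6, (5,6) g=1 f=6]; closed=[(4,2), (4,3), (4,4), (4,5), (4,6)]

step 1: expand (4,2) (f=6, h=2) → closed; open now [(3,2) g=5 f=8, (3,3) g=4 f=8, (3,4) g=3 f=8, (3,6) g=1 f=8, (4,1) g=5 f=6, (4,7) g=1 f=8, (5,2) g=5 f=6, (5,5) g=2 f=6, (5,6) g=1 f=6]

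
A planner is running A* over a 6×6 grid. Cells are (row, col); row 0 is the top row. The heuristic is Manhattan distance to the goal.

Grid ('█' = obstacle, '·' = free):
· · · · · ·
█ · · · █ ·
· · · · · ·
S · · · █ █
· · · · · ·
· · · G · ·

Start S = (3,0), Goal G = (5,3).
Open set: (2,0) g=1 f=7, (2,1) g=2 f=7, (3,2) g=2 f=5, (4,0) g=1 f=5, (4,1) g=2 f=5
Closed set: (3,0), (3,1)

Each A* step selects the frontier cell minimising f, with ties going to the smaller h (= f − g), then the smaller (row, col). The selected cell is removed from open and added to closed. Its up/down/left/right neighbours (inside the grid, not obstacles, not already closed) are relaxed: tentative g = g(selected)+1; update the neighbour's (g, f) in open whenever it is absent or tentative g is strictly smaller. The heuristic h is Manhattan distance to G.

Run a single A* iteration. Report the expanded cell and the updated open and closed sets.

expanded=(3,2); open=[(2,0) g=1 f=7, (2,1) g=2 f=7, (2,2) g=3 f=7, (3,3) g=3 f=5, (4,0) g=1 f=5, (4,1) g=2 f=5, (4,2) g=3 f=5]; closed=[(3,0), (3,1), (3,2)]

step 1: expand (3,2) (f=5, h=3) → closed; open now [(2,0) g=1 f=7, (2,1) g=2 f=7, (2,2) g=3 f=7, (3,3) g=3 f=5, (4,0) g=1 f=5, (4,1) g=2 f=5, (4,2) g=3 f=5]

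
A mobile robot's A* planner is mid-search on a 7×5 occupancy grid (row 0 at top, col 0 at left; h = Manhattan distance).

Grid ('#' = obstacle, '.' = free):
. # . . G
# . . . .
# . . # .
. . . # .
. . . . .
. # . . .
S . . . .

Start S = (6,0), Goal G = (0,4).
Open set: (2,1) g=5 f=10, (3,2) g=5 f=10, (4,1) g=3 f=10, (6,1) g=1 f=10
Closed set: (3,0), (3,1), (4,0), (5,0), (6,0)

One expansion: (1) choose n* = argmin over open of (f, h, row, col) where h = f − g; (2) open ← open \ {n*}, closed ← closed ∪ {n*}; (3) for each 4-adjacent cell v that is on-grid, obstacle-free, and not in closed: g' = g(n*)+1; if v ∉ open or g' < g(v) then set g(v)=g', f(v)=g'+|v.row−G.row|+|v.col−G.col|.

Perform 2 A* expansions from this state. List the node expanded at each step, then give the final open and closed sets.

order=[(2,1) → (1,1)]; open=[(1,2) g=7 f=10, (2,2) g=6 f=10, (3,2) g=5 f=10, (4,1) g=3 f=10, (6,1) g=1 f=10]; closed=[(1,1), (2,1), (3,0), (3,1), (4,0), (5,0), (6,0)]

step 1: expand (2,1) (f=10, h=5) → closed; open now [(1,1) g=6 f=10, (2,2) g=6 f=10, (3,2) g=5 f=10, (4,1) g=3 f=10, (6,1) g=1 f=10]
step 2: expand (1,1) (f=10, h=4) → closed; open now [(1,2) g=7 f=10, (2,2) g=6 f=10, (3,2) g=5 f=10, (4,1) g=3 f=10, (6,1) g=1 f=10]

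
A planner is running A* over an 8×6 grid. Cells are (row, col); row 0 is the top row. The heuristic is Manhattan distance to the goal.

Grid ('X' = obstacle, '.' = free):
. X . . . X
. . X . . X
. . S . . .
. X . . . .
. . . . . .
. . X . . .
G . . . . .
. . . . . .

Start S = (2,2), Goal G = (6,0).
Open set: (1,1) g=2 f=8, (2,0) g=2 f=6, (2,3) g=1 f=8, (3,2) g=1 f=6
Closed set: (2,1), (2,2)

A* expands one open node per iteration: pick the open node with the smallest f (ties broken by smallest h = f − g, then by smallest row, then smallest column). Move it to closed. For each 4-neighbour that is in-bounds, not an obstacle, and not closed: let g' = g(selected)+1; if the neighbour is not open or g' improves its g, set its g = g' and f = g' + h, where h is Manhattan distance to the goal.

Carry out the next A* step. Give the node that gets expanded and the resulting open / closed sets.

step 1: expand (2,0) (f=6, h=4) → closed; open now [(1,0) g=3 f=8, (1,1) g=2 f=8, (2,3) g=1 f=8, (3,0) g=3 f=6, (3,2) g=1 f=6]

expanded=(2,0); open=[(1,0) g=3 f=8, (1,1) g=2 f=8, (2,3) g=1 f=8, (3,0) g=3 f=6, (3,2) g=1 f=6]; closed=[(2,0), (2,1), (2,2)]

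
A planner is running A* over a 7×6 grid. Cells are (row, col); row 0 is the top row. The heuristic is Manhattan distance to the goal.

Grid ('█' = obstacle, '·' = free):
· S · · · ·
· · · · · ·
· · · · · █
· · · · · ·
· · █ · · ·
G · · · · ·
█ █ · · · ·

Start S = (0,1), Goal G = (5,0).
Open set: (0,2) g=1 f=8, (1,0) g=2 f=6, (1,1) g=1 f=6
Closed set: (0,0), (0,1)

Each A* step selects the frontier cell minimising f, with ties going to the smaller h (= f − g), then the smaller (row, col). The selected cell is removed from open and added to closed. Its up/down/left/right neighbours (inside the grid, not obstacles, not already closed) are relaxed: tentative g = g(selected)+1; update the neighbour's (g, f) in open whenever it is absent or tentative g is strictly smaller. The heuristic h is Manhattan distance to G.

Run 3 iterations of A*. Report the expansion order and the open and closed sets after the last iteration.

step 1: expand (1,0) (f=6, h=4) → closed; open now [(0,2) g=1 f=8, (1,1) g=1 f=6, (2,0) g=3 f=6]
step 2: expand (2,0) (f=6, h=3) → closed; open now [(0,2) g=1 f=8, (1,1) g=1 f=6, (2,1) g=4 f=8, (3,0) g=4 f=6]
step 3: expand (3,0) (f=6, h=2) → closed; open now [(0,2) g=1 f=8, (1,1) g=1 f=6, (2,1) g=4 f=8, (3,1) g=5 f=8, (4,0) g=5 f=6]

order=[(1,0) → (2,0) → (3,0)]; open=[(0,2) g=1 f=8, (1,1) g=1 f=6, (2,1) g=4 f=8, (3,1) g=5 f=8, (4,0) g=5 f=6]; closed=[(0,0), (0,1), (1,0), (2,0), (3,0)]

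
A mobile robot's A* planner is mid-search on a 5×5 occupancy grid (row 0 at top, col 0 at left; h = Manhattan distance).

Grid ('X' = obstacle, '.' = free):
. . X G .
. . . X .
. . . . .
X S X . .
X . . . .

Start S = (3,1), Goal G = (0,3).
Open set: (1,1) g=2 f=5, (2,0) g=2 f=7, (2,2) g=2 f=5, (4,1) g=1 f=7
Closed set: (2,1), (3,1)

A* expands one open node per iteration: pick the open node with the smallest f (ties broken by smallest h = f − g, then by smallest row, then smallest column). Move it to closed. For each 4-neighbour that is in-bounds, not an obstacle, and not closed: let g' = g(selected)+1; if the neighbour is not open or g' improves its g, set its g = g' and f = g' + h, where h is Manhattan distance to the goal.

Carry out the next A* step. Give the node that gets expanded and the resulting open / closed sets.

step 1: expand (1,1) (f=5, h=3) → closed; open now [(0,1) g=3 f=5, (1,0) g=3 f=7, (1,2) g=3 f=5, (2,0) g=2 f=7, (2,2) g=2 f=5, (4,1) g=1 f=7]

expanded=(1,1); open=[(0,1) g=3 f=5, (1,0) g=3 f=7, (1,2) g=3 f=5, (2,0) g=2 f=7, (2,2) g=2 f=5, (4,1) g=1 f=7]; closed=[(1,1), (2,1), (3,1)]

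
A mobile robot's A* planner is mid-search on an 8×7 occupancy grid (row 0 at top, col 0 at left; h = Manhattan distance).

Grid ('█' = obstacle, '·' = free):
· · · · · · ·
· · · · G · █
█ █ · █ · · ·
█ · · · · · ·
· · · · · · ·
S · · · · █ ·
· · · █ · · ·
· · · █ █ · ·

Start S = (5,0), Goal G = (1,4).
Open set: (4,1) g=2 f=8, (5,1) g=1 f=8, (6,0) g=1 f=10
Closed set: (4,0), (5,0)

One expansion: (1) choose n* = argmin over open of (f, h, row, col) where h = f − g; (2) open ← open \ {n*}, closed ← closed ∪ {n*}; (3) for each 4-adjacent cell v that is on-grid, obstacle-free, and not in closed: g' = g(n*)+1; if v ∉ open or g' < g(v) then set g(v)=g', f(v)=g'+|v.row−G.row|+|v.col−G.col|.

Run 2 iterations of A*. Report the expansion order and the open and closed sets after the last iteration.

step 1: expand (4,1) (f=8, h=6) → closed; open now [(3,1) g=3 f=8, (4,2) g=3 f=8, (5,1) g=1 f=8, (6,0) g=1 f=10]
step 2: expand (3,1) (f=8, h=5) → closed; open now [(3,2) g=4 f=8, (4,2) g=3 f=8, (5,1) g=1 f=8, (6,0) g=1 f=10]

order=[(4,1) → (3,1)]; open=[(3,2) g=4 f=8, (4,2) g=3 f=8, (5,1) g=1 f=8, (6,0) g=1 f=10]; closed=[(3,1), (4,0), (4,1), (5,0)]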